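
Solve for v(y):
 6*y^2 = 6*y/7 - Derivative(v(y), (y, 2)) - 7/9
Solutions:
 v(y) = C1 + C2*y - y^4/2 + y^3/7 - 7*y^2/18


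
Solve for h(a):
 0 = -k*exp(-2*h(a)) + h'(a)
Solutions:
 h(a) = log(-sqrt(C1 + 2*a*k))
 h(a) = log(C1 + 2*a*k)/2


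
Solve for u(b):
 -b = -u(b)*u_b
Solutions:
 u(b) = -sqrt(C1 + b^2)
 u(b) = sqrt(C1 + b^2)


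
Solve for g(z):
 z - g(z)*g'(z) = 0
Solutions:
 g(z) = -sqrt(C1 + z^2)
 g(z) = sqrt(C1 + z^2)


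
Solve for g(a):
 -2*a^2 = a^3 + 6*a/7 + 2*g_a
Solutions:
 g(a) = C1 - a^4/8 - a^3/3 - 3*a^2/14


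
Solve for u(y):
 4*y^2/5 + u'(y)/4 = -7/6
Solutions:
 u(y) = C1 - 16*y^3/15 - 14*y/3


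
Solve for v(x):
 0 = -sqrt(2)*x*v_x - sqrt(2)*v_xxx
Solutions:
 v(x) = C1 + Integral(C2*airyai(-x) + C3*airybi(-x), x)


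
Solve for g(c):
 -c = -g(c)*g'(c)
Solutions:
 g(c) = -sqrt(C1 + c^2)
 g(c) = sqrt(C1 + c^2)


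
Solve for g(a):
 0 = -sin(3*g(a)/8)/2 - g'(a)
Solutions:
 a/2 + 4*log(cos(3*g(a)/8) - 1)/3 - 4*log(cos(3*g(a)/8) + 1)/3 = C1


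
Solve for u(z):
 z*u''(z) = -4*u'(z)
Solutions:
 u(z) = C1 + C2/z^3


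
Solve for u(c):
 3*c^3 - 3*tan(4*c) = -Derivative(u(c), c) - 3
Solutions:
 u(c) = C1 - 3*c^4/4 - 3*c - 3*log(cos(4*c))/4


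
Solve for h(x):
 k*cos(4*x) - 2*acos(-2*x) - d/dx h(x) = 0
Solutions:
 h(x) = C1 + k*sin(4*x)/4 - 2*x*acos(-2*x) - sqrt(1 - 4*x^2)


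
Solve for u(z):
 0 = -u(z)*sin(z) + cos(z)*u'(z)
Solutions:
 u(z) = C1/cos(z)


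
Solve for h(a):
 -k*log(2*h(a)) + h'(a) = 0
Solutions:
 Integral(1/(log(_y) + log(2)), (_y, h(a))) = C1 + a*k


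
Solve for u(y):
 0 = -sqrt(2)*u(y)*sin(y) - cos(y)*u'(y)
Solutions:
 u(y) = C1*cos(y)^(sqrt(2))


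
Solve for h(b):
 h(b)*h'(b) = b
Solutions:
 h(b) = -sqrt(C1 + b^2)
 h(b) = sqrt(C1 + b^2)


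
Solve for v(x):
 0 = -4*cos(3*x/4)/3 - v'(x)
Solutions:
 v(x) = C1 - 16*sin(3*x/4)/9


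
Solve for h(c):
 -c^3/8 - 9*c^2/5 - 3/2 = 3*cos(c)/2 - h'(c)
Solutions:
 h(c) = C1 + c^4/32 + 3*c^3/5 + 3*c/2 + 3*sin(c)/2


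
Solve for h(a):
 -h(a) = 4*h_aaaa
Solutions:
 h(a) = (C1*sin(a/2) + C2*cos(a/2))*exp(-a/2) + (C3*sin(a/2) + C4*cos(a/2))*exp(a/2)


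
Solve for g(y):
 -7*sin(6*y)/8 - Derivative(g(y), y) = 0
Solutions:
 g(y) = C1 + 7*cos(6*y)/48


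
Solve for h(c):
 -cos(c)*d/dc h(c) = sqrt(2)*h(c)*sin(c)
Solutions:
 h(c) = C1*cos(c)^(sqrt(2))


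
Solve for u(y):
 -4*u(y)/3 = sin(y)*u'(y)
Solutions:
 u(y) = C1*(cos(y) + 1)^(2/3)/(cos(y) - 1)^(2/3)


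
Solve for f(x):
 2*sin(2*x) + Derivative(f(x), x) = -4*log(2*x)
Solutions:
 f(x) = C1 - 4*x*log(x) - 4*x*log(2) + 4*x + cos(2*x)


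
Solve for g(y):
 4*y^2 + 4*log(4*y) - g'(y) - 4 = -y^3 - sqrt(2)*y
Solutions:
 g(y) = C1 + y^4/4 + 4*y^3/3 + sqrt(2)*y^2/2 + 4*y*log(y) - 8*y + y*log(256)


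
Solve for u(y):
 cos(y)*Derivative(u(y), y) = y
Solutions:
 u(y) = C1 + Integral(y/cos(y), y)


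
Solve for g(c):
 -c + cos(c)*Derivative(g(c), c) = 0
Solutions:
 g(c) = C1 + Integral(c/cos(c), c)


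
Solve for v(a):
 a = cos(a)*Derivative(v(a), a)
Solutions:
 v(a) = C1 + Integral(a/cos(a), a)


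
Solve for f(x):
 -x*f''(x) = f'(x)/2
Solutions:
 f(x) = C1 + C2*sqrt(x)


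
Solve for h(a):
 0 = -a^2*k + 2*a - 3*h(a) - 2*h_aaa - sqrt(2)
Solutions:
 h(a) = C3*exp(-2^(2/3)*3^(1/3)*a/2) - a^2*k/3 + 2*a/3 + (C1*sin(2^(2/3)*3^(5/6)*a/4) + C2*cos(2^(2/3)*3^(5/6)*a/4))*exp(2^(2/3)*3^(1/3)*a/4) - sqrt(2)/3


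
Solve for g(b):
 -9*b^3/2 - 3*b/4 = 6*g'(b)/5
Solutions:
 g(b) = C1 - 15*b^4/16 - 5*b^2/16


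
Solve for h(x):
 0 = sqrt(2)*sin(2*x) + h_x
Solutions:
 h(x) = C1 + sqrt(2)*cos(2*x)/2


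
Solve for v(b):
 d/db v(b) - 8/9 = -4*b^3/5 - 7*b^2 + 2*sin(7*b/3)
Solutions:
 v(b) = C1 - b^4/5 - 7*b^3/3 + 8*b/9 - 6*cos(7*b/3)/7


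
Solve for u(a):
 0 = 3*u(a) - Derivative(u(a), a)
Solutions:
 u(a) = C1*exp(3*a)


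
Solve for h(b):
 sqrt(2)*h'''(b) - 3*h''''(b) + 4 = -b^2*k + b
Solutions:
 h(b) = C1 + C2*b + C3*b^2 + C4*exp(sqrt(2)*b/3) - sqrt(2)*b^5*k/120 + b^4*(-6*k + sqrt(2))/48 + b^3*(-9*sqrt(2)*k - 4*sqrt(2) + 3)/12


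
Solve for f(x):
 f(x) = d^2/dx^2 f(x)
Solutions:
 f(x) = C1*exp(-x) + C2*exp(x)


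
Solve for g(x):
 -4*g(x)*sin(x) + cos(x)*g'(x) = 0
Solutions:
 g(x) = C1/cos(x)^4


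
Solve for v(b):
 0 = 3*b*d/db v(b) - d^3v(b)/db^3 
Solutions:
 v(b) = C1 + Integral(C2*airyai(3^(1/3)*b) + C3*airybi(3^(1/3)*b), b)


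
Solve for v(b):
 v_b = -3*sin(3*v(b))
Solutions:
 v(b) = -acos((-C1 - exp(18*b))/(C1 - exp(18*b)))/3 + 2*pi/3
 v(b) = acos((-C1 - exp(18*b))/(C1 - exp(18*b)))/3


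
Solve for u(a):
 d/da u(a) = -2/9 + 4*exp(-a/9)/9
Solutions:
 u(a) = C1 - 2*a/9 - 4*exp(-a/9)


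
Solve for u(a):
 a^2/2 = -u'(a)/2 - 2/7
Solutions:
 u(a) = C1 - a^3/3 - 4*a/7


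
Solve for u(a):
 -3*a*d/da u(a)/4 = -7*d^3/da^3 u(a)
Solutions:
 u(a) = C1 + Integral(C2*airyai(294^(1/3)*a/14) + C3*airybi(294^(1/3)*a/14), a)


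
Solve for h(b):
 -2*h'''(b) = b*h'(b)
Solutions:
 h(b) = C1 + Integral(C2*airyai(-2^(2/3)*b/2) + C3*airybi(-2^(2/3)*b/2), b)


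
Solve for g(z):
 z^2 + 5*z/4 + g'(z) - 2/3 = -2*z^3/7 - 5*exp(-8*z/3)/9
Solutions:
 g(z) = C1 - z^4/14 - z^3/3 - 5*z^2/8 + 2*z/3 + 5*exp(-8*z/3)/24


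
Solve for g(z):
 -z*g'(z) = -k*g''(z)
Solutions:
 g(z) = C1 + C2*erf(sqrt(2)*z*sqrt(-1/k)/2)/sqrt(-1/k)


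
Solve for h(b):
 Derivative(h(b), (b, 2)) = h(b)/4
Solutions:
 h(b) = C1*exp(-b/2) + C2*exp(b/2)


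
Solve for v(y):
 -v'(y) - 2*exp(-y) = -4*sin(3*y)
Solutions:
 v(y) = C1 - 4*cos(3*y)/3 + 2*exp(-y)


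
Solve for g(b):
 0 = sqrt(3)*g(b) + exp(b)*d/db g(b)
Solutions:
 g(b) = C1*exp(sqrt(3)*exp(-b))


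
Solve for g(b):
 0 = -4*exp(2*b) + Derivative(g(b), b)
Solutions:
 g(b) = C1 + 2*exp(2*b)


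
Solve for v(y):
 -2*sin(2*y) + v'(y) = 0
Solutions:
 v(y) = C1 - cos(2*y)


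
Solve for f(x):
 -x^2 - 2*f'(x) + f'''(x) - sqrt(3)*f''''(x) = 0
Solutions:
 f(x) = C1 + C2*exp(x*((sqrt(237) + 80*sqrt(3)/9)^(-1/3) + 2*sqrt(3) + 3*(sqrt(237) + 80*sqrt(3)/9)^(1/3))/18)*sin(sqrt(3)*x*(-3*(sqrt(237) + 80*sqrt(3)/9)^(1/3) + (sqrt(237) + 80*sqrt(3)/9)^(-1/3))/18) + C3*exp(x*((sqrt(237) + 80*sqrt(3)/9)^(-1/3) + 2*sqrt(3) + 3*(sqrt(237) + 80*sqrt(3)/9)^(1/3))/18)*cos(sqrt(3)*x*(-3*(sqrt(237) + 80*sqrt(3)/9)^(1/3) + (sqrt(237) + 80*sqrt(3)/9)^(-1/3))/18) + C4*exp(x*(-3*(sqrt(237) + 80*sqrt(3)/9)^(1/3) - 1/(sqrt(237) + 80*sqrt(3)/9)^(1/3) + sqrt(3))/9) - x^3/6 - x/2


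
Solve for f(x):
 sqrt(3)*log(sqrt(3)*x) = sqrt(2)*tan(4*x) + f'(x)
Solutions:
 f(x) = C1 + sqrt(3)*x*(log(x) - 1) + sqrt(3)*x*log(3)/2 + sqrt(2)*log(cos(4*x))/4


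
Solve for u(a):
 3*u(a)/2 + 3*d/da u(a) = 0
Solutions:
 u(a) = C1*exp(-a/2)


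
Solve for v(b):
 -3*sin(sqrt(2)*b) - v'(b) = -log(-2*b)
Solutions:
 v(b) = C1 + b*log(-b) - b + b*log(2) + 3*sqrt(2)*cos(sqrt(2)*b)/2


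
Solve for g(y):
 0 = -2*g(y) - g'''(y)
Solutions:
 g(y) = C3*exp(-2^(1/3)*y) + (C1*sin(2^(1/3)*sqrt(3)*y/2) + C2*cos(2^(1/3)*sqrt(3)*y/2))*exp(2^(1/3)*y/2)


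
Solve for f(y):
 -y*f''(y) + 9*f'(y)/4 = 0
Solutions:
 f(y) = C1 + C2*y^(13/4)


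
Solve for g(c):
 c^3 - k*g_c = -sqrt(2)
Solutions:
 g(c) = C1 + c^4/(4*k) + sqrt(2)*c/k


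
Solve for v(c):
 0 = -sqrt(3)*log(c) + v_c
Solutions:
 v(c) = C1 + sqrt(3)*c*log(c) - sqrt(3)*c


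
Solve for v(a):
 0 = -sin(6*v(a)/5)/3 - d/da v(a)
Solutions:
 a/3 + 5*log(cos(6*v(a)/5) - 1)/12 - 5*log(cos(6*v(a)/5) + 1)/12 = C1


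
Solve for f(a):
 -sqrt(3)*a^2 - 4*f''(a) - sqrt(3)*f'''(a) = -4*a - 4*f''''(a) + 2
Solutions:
 f(a) = C1 + C2*a + C3*exp(a*(sqrt(3) + sqrt(67))/8) + C4*exp(a*(-sqrt(67) + sqrt(3))/8) - sqrt(3)*a^4/48 + 11*a^3/48 + a^2*(-27*sqrt(3) - 16)/64


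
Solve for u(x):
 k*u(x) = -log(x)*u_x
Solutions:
 u(x) = C1*exp(-k*li(x))


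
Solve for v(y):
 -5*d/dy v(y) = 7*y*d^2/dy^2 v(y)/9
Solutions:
 v(y) = C1 + C2/y^(38/7)


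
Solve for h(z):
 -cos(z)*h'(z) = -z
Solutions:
 h(z) = C1 + Integral(z/cos(z), z)


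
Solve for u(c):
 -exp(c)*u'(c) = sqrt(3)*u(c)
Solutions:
 u(c) = C1*exp(sqrt(3)*exp(-c))


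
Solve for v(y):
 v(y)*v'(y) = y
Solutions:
 v(y) = -sqrt(C1 + y^2)
 v(y) = sqrt(C1 + y^2)


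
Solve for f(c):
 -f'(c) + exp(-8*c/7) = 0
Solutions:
 f(c) = C1 - 7*exp(-8*c/7)/8


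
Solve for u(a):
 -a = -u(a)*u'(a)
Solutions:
 u(a) = -sqrt(C1 + a^2)
 u(a) = sqrt(C1 + a^2)


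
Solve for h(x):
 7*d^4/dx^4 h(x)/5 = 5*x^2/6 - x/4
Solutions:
 h(x) = C1 + C2*x + C3*x^2 + C4*x^3 + 5*x^6/3024 - x^5/672


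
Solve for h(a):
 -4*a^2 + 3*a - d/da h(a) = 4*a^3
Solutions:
 h(a) = C1 - a^4 - 4*a^3/3 + 3*a^2/2


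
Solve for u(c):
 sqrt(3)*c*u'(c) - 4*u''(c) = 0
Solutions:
 u(c) = C1 + C2*erfi(sqrt(2)*3^(1/4)*c/4)


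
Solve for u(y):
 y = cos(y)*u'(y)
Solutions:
 u(y) = C1 + Integral(y/cos(y), y)


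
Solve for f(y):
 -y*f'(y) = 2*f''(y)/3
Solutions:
 f(y) = C1 + C2*erf(sqrt(3)*y/2)


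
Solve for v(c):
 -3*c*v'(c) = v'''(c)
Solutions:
 v(c) = C1 + Integral(C2*airyai(-3^(1/3)*c) + C3*airybi(-3^(1/3)*c), c)


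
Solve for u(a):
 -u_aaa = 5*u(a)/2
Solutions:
 u(a) = C3*exp(-2^(2/3)*5^(1/3)*a/2) + (C1*sin(2^(2/3)*sqrt(3)*5^(1/3)*a/4) + C2*cos(2^(2/3)*sqrt(3)*5^(1/3)*a/4))*exp(2^(2/3)*5^(1/3)*a/4)


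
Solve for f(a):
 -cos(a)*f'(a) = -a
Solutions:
 f(a) = C1 + Integral(a/cos(a), a)


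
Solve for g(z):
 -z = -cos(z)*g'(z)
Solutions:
 g(z) = C1 + Integral(z/cos(z), z)


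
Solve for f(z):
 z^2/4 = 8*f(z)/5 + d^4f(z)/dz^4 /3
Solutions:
 f(z) = 5*z^2/32 + (C1*sin(5^(3/4)*6^(1/4)*z/5) + C2*cos(5^(3/4)*6^(1/4)*z/5))*exp(-5^(3/4)*6^(1/4)*z/5) + (C3*sin(5^(3/4)*6^(1/4)*z/5) + C4*cos(5^(3/4)*6^(1/4)*z/5))*exp(5^(3/4)*6^(1/4)*z/5)


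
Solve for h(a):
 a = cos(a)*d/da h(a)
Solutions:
 h(a) = C1 + Integral(a/cos(a), a)


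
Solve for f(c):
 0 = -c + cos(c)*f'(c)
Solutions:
 f(c) = C1 + Integral(c/cos(c), c)


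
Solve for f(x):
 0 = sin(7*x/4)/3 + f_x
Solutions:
 f(x) = C1 + 4*cos(7*x/4)/21


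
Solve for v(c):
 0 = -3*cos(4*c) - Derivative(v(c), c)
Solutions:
 v(c) = C1 - 3*sin(4*c)/4


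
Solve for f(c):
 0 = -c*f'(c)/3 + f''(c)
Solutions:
 f(c) = C1 + C2*erfi(sqrt(6)*c/6)


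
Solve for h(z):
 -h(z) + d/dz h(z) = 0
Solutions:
 h(z) = C1*exp(z)


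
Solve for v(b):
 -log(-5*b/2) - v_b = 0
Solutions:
 v(b) = C1 - b*log(-b) + b*(-log(5) + log(2) + 1)


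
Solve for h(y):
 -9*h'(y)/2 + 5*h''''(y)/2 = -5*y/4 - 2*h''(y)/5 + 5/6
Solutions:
 h(y) = C1 + C2*exp(-y*(-8*18^(1/3)/(2025 + sqrt(4101393))^(1/3) + 12^(1/3)*(2025 + sqrt(4101393))^(1/3))/60)*sin(2^(1/3)*3^(1/6)*y*(24/(2025 + sqrt(4101393))^(1/3) + 2^(1/3)*3^(2/3)*(2025 + sqrt(4101393))^(1/3))/60) + C3*exp(-y*(-8*18^(1/3)/(2025 + sqrt(4101393))^(1/3) + 12^(1/3)*(2025 + sqrt(4101393))^(1/3))/60)*cos(2^(1/3)*3^(1/6)*y*(24/(2025 + sqrt(4101393))^(1/3) + 2^(1/3)*3^(2/3)*(2025 + sqrt(4101393))^(1/3))/60) + C4*exp(y*(-8*18^(1/3)/(2025 + sqrt(4101393))^(1/3) + 12^(1/3)*(2025 + sqrt(4101393))^(1/3))/30) + 5*y^2/36 - 13*y/81


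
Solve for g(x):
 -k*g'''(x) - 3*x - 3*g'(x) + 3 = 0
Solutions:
 g(x) = C1 + C2*exp(-sqrt(3)*x*sqrt(-1/k)) + C3*exp(sqrt(3)*x*sqrt(-1/k)) - x^2/2 + x


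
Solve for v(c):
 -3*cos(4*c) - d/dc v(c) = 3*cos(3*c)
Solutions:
 v(c) = C1 - sin(3*c) - 3*sin(4*c)/4


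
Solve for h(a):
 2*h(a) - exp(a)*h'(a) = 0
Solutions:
 h(a) = C1*exp(-2*exp(-a))


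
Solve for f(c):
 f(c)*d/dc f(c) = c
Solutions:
 f(c) = -sqrt(C1 + c^2)
 f(c) = sqrt(C1 + c^2)


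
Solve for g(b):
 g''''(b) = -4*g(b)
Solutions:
 g(b) = (C1*sin(b) + C2*cos(b))*exp(-b) + (C3*sin(b) + C4*cos(b))*exp(b)


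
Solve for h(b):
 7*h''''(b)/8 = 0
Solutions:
 h(b) = C1 + C2*b + C3*b^2 + C4*b^3


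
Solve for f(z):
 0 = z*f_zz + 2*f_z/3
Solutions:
 f(z) = C1 + C2*z^(1/3)


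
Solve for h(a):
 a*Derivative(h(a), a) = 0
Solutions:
 h(a) = C1


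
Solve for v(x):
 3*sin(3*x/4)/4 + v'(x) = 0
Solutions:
 v(x) = C1 + cos(3*x/4)


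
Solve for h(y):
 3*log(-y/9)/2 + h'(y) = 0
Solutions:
 h(y) = C1 - 3*y*log(-y)/2 + y*(3/2 + 3*log(3))


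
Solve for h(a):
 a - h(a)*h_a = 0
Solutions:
 h(a) = -sqrt(C1 + a^2)
 h(a) = sqrt(C1 + a^2)


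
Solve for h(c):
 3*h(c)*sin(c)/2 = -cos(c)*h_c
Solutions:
 h(c) = C1*cos(c)^(3/2)


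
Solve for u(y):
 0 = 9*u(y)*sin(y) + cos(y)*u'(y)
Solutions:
 u(y) = C1*cos(y)^9


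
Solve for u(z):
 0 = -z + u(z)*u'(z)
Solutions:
 u(z) = -sqrt(C1 + z^2)
 u(z) = sqrt(C1 + z^2)


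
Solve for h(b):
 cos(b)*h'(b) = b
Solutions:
 h(b) = C1 + Integral(b/cos(b), b)


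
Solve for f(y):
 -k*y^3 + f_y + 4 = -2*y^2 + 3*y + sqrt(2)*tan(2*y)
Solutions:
 f(y) = C1 + k*y^4/4 - 2*y^3/3 + 3*y^2/2 - 4*y - sqrt(2)*log(cos(2*y))/2


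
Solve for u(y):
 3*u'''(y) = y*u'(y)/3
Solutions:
 u(y) = C1 + Integral(C2*airyai(3^(1/3)*y/3) + C3*airybi(3^(1/3)*y/3), y)


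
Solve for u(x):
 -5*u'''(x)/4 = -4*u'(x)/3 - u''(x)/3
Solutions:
 u(x) = C1 + C2*exp(2*x*(1 - sqrt(61))/15) + C3*exp(2*x*(1 + sqrt(61))/15)


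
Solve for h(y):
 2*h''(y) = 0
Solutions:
 h(y) = C1 + C2*y


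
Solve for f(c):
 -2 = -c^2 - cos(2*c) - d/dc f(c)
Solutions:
 f(c) = C1 - c^3/3 + 2*c - sin(2*c)/2


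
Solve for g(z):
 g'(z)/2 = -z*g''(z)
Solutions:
 g(z) = C1 + C2*sqrt(z)


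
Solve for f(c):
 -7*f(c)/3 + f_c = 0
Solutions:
 f(c) = C1*exp(7*c/3)


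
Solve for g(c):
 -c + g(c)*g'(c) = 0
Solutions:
 g(c) = -sqrt(C1 + c^2)
 g(c) = sqrt(C1 + c^2)


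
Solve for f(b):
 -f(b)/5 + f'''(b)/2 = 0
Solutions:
 f(b) = C3*exp(2^(1/3)*5^(2/3)*b/5) + (C1*sin(2^(1/3)*sqrt(3)*5^(2/3)*b/10) + C2*cos(2^(1/3)*sqrt(3)*5^(2/3)*b/10))*exp(-2^(1/3)*5^(2/3)*b/10)


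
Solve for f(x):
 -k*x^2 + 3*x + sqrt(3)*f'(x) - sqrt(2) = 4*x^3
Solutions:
 f(x) = C1 + sqrt(3)*k*x^3/9 + sqrt(3)*x^4/3 - sqrt(3)*x^2/2 + sqrt(6)*x/3


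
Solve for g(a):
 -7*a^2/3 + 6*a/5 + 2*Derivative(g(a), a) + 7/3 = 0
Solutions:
 g(a) = C1 + 7*a^3/18 - 3*a^2/10 - 7*a/6


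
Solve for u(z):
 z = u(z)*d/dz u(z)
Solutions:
 u(z) = -sqrt(C1 + z^2)
 u(z) = sqrt(C1 + z^2)


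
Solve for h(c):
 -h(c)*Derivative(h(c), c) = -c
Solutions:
 h(c) = -sqrt(C1 + c^2)
 h(c) = sqrt(C1 + c^2)


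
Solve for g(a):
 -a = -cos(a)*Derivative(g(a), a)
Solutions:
 g(a) = C1 + Integral(a/cos(a), a)


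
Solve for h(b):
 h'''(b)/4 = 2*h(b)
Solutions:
 h(b) = C3*exp(2*b) + (C1*sin(sqrt(3)*b) + C2*cos(sqrt(3)*b))*exp(-b)


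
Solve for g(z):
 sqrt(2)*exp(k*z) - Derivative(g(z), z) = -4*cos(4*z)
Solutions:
 g(z) = C1 + sin(4*z) + sqrt(2)*exp(k*z)/k


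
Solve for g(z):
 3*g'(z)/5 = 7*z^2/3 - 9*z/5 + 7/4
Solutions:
 g(z) = C1 + 35*z^3/27 - 3*z^2/2 + 35*z/12


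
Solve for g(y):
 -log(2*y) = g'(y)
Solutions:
 g(y) = C1 - y*log(y) - y*log(2) + y


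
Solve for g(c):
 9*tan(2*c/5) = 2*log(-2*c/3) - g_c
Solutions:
 g(c) = C1 + 2*c*log(-c) - 2*c*log(3) - 2*c + 2*c*log(2) + 45*log(cos(2*c/5))/2


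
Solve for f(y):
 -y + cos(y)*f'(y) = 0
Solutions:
 f(y) = C1 + Integral(y/cos(y), y)


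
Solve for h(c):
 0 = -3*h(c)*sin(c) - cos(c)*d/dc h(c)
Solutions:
 h(c) = C1*cos(c)^3


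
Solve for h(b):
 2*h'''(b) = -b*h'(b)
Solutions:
 h(b) = C1 + Integral(C2*airyai(-2^(2/3)*b/2) + C3*airybi(-2^(2/3)*b/2), b)


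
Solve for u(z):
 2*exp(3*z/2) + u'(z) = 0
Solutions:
 u(z) = C1 - 4*exp(3*z/2)/3


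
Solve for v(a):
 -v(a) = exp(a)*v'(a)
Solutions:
 v(a) = C1*exp(exp(-a))


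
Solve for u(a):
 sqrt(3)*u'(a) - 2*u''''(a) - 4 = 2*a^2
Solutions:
 u(a) = C1 + C4*exp(2^(2/3)*3^(1/6)*a/2) + 2*sqrt(3)*a^3/9 + 4*sqrt(3)*a/3 + (C2*sin(6^(2/3)*a/4) + C3*cos(6^(2/3)*a/4))*exp(-2^(2/3)*3^(1/6)*a/4)


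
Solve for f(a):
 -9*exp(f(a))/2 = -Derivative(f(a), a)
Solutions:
 f(a) = log(-1/(C1 + 9*a)) + log(2)


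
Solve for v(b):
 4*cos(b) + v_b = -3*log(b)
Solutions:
 v(b) = C1 - 3*b*log(b) + 3*b - 4*sin(b)


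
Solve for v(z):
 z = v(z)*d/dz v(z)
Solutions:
 v(z) = -sqrt(C1 + z^2)
 v(z) = sqrt(C1 + z^2)


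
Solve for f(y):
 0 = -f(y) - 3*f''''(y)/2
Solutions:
 f(y) = (C1*sin(6^(3/4)*y/6) + C2*cos(6^(3/4)*y/6))*exp(-6^(3/4)*y/6) + (C3*sin(6^(3/4)*y/6) + C4*cos(6^(3/4)*y/6))*exp(6^(3/4)*y/6)


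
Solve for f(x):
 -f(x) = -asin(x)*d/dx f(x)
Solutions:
 f(x) = C1*exp(Integral(1/asin(x), x))


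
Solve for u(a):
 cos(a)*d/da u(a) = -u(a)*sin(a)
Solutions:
 u(a) = C1*cos(a)


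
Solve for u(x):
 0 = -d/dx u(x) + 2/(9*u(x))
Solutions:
 u(x) = -sqrt(C1 + 4*x)/3
 u(x) = sqrt(C1 + 4*x)/3


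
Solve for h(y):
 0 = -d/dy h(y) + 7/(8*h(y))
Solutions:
 h(y) = -sqrt(C1 + 7*y)/2
 h(y) = sqrt(C1 + 7*y)/2


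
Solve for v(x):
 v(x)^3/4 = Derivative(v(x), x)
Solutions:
 v(x) = -sqrt(2)*sqrt(-1/(C1 + x))
 v(x) = sqrt(2)*sqrt(-1/(C1 + x))


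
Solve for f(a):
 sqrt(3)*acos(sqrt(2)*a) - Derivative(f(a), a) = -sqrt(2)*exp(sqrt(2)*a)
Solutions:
 f(a) = C1 + sqrt(3)*(a*acos(sqrt(2)*a) - sqrt(2)*sqrt(1 - 2*a^2)/2) + exp(sqrt(2)*a)


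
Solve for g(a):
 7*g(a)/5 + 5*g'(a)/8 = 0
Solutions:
 g(a) = C1*exp(-56*a/25)


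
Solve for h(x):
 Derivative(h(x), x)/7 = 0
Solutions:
 h(x) = C1


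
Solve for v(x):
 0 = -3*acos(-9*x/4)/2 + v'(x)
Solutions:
 v(x) = C1 + 3*x*acos(-9*x/4)/2 + sqrt(16 - 81*x^2)/6


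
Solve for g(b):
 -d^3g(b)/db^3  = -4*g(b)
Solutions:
 g(b) = C3*exp(2^(2/3)*b) + (C1*sin(2^(2/3)*sqrt(3)*b/2) + C2*cos(2^(2/3)*sqrt(3)*b/2))*exp(-2^(2/3)*b/2)


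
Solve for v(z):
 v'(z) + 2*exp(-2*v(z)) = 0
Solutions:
 v(z) = log(-sqrt(C1 - 4*z))
 v(z) = log(C1 - 4*z)/2


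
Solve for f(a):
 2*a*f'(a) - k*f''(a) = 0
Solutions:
 f(a) = C1 + C2*erf(a*sqrt(-1/k))/sqrt(-1/k)


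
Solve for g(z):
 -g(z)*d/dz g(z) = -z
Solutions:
 g(z) = -sqrt(C1 + z^2)
 g(z) = sqrt(C1 + z^2)


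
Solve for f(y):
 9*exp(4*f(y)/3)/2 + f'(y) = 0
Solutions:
 f(y) = 3*log(-(1/(C1 + 18*y))^(1/4)) + 3*log(3)/4
 f(y) = 3*log(1/(C1 + 18*y))/4 + 3*log(3)/4
 f(y) = 3*log(-I*(1/(C1 + 18*y))^(1/4)) + 3*log(3)/4
 f(y) = 3*log(I*(1/(C1 + 18*y))^(1/4)) + 3*log(3)/4


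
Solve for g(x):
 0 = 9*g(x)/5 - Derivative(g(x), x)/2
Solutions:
 g(x) = C1*exp(18*x/5)


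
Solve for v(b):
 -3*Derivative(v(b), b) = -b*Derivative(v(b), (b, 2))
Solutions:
 v(b) = C1 + C2*b^4


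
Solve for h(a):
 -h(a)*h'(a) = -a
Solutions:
 h(a) = -sqrt(C1 + a^2)
 h(a) = sqrt(C1 + a^2)


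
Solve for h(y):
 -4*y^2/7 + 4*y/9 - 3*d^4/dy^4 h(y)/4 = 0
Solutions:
 h(y) = C1 + C2*y + C3*y^2 + C4*y^3 - 2*y^6/945 + 2*y^5/405


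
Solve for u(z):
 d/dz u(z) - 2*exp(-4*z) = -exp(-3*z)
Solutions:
 u(z) = C1 + exp(-3*z)/3 - exp(-4*z)/2


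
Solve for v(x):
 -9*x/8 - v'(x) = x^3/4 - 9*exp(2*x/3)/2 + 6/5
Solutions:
 v(x) = C1 - x^4/16 - 9*x^2/16 - 6*x/5 + 27*exp(2*x/3)/4


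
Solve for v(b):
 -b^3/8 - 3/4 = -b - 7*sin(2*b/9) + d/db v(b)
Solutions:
 v(b) = C1 - b^4/32 + b^2/2 - 3*b/4 - 63*cos(2*b/9)/2


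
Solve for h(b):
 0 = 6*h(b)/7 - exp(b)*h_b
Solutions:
 h(b) = C1*exp(-6*exp(-b)/7)


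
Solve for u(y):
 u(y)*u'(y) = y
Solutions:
 u(y) = -sqrt(C1 + y^2)
 u(y) = sqrt(C1 + y^2)


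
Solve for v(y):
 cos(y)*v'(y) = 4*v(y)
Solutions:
 v(y) = C1*(sin(y)^2 + 2*sin(y) + 1)/(sin(y)^2 - 2*sin(y) + 1)


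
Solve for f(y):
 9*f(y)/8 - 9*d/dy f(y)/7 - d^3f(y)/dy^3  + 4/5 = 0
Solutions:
 f(y) = C1*exp(-y*(-8*3^(2/3)*98^(1/3)/(147 + sqrt(26985))^(1/3) + 84^(1/3)*(147 + sqrt(26985))^(1/3))/56)*sin(3^(1/6)*y*(24*98^(1/3)/(147 + sqrt(26985))^(1/3) + 28^(1/3)*3^(2/3)*(147 + sqrt(26985))^(1/3))/56) + C2*exp(-y*(-8*3^(2/3)*98^(1/3)/(147 + sqrt(26985))^(1/3) + 84^(1/3)*(147 + sqrt(26985))^(1/3))/56)*cos(3^(1/6)*y*(24*98^(1/3)/(147 + sqrt(26985))^(1/3) + 28^(1/3)*3^(2/3)*(147 + sqrt(26985))^(1/3))/56) + C3*exp(y*(-8*3^(2/3)*98^(1/3)/(147 + sqrt(26985))^(1/3) + 84^(1/3)*(147 + sqrt(26985))^(1/3))/28) - 32/45


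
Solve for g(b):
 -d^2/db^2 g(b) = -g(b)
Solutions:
 g(b) = C1*exp(-b) + C2*exp(b)


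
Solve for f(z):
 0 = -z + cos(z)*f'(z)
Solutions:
 f(z) = C1 + Integral(z/cos(z), z)


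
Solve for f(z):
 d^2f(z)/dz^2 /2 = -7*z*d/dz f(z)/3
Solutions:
 f(z) = C1 + C2*erf(sqrt(21)*z/3)


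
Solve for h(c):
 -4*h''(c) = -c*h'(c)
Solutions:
 h(c) = C1 + C2*erfi(sqrt(2)*c/4)


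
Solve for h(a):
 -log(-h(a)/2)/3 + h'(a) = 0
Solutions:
 -3*Integral(1/(log(-_y) - log(2)), (_y, h(a))) = C1 - a


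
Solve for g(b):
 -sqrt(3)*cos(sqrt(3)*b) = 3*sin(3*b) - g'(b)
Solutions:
 g(b) = C1 + sin(sqrt(3)*b) - cos(3*b)


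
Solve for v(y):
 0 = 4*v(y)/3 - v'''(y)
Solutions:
 v(y) = C3*exp(6^(2/3)*y/3) + (C1*sin(2^(2/3)*3^(1/6)*y/2) + C2*cos(2^(2/3)*3^(1/6)*y/2))*exp(-6^(2/3)*y/6)


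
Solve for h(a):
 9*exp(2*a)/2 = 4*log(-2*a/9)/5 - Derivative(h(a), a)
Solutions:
 h(a) = C1 + 4*a*log(-a)/5 + 4*a*(-2*log(3) - 1 + log(2))/5 - 9*exp(2*a)/4


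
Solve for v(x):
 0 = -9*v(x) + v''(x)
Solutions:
 v(x) = C1*exp(-3*x) + C2*exp(3*x)


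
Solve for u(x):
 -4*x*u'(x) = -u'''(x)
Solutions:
 u(x) = C1 + Integral(C2*airyai(2^(2/3)*x) + C3*airybi(2^(2/3)*x), x)


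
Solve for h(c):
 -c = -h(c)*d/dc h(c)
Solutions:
 h(c) = -sqrt(C1 + c^2)
 h(c) = sqrt(C1 + c^2)


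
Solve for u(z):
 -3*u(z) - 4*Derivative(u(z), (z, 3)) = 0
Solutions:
 u(z) = C3*exp(-6^(1/3)*z/2) + (C1*sin(2^(1/3)*3^(5/6)*z/4) + C2*cos(2^(1/3)*3^(5/6)*z/4))*exp(6^(1/3)*z/4)


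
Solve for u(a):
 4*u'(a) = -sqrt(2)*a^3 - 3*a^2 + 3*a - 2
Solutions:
 u(a) = C1 - sqrt(2)*a^4/16 - a^3/4 + 3*a^2/8 - a/2


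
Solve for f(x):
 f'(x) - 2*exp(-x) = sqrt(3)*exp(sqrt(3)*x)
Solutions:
 f(x) = C1 + exp(sqrt(3)*x) - 2*exp(-x)


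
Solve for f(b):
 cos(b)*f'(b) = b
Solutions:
 f(b) = C1 + Integral(b/cos(b), b)


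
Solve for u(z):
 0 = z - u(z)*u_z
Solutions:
 u(z) = -sqrt(C1 + z^2)
 u(z) = sqrt(C1 + z^2)


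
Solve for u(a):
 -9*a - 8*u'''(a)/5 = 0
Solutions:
 u(a) = C1 + C2*a + C3*a^2 - 15*a^4/64


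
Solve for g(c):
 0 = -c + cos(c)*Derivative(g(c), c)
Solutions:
 g(c) = C1 + Integral(c/cos(c), c)


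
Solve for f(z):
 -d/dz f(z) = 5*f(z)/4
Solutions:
 f(z) = C1*exp(-5*z/4)


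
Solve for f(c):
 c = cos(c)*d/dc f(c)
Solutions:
 f(c) = C1 + Integral(c/cos(c), c)


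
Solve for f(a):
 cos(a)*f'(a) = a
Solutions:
 f(a) = C1 + Integral(a/cos(a), a)


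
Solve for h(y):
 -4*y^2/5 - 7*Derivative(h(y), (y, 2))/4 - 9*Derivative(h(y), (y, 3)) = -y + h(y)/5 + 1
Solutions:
 h(y) = C1*exp(y*(-70 + 245*5^(1/3)/(216*sqrt(110121) + 71699)^(1/3) + 5^(2/3)*(216*sqrt(110121) + 71699)^(1/3))/1080)*sin(sqrt(3)*5^(1/3)*y*(-5^(1/3)*(216*sqrt(110121) + 71699)^(1/3) + 245/(216*sqrt(110121) + 71699)^(1/3))/1080) + C2*exp(y*(-70 + 245*5^(1/3)/(216*sqrt(110121) + 71699)^(1/3) + 5^(2/3)*(216*sqrt(110121) + 71699)^(1/3))/1080)*cos(sqrt(3)*5^(1/3)*y*(-5^(1/3)*(216*sqrt(110121) + 71699)^(1/3) + 245/(216*sqrt(110121) + 71699)^(1/3))/1080) + C3*exp(-y*(245*5^(1/3)/(216*sqrt(110121) + 71699)^(1/3) + 35 + 5^(2/3)*(216*sqrt(110121) + 71699)^(1/3))/540) - 4*y^2 + 5*y + 65


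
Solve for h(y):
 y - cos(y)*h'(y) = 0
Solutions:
 h(y) = C1 + Integral(y/cos(y), y)


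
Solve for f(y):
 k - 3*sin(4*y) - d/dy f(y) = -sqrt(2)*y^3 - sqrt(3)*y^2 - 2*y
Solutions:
 f(y) = C1 + k*y + sqrt(2)*y^4/4 + sqrt(3)*y^3/3 + y^2 + 3*cos(4*y)/4


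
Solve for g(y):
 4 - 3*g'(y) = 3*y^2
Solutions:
 g(y) = C1 - y^3/3 + 4*y/3


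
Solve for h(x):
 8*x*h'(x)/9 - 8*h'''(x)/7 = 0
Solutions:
 h(x) = C1 + Integral(C2*airyai(21^(1/3)*x/3) + C3*airybi(21^(1/3)*x/3), x)


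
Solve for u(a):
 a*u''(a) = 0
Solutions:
 u(a) = C1 + C2*a


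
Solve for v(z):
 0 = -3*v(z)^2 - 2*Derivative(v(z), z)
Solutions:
 v(z) = 2/(C1 + 3*z)


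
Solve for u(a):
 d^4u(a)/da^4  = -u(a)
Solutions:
 u(a) = (C1*sin(sqrt(2)*a/2) + C2*cos(sqrt(2)*a/2))*exp(-sqrt(2)*a/2) + (C3*sin(sqrt(2)*a/2) + C4*cos(sqrt(2)*a/2))*exp(sqrt(2)*a/2)


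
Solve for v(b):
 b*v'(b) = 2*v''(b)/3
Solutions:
 v(b) = C1 + C2*erfi(sqrt(3)*b/2)


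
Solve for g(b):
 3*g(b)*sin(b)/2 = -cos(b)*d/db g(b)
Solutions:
 g(b) = C1*cos(b)^(3/2)


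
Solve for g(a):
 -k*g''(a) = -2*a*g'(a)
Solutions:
 g(a) = C1 + C2*erf(a*sqrt(-1/k))/sqrt(-1/k)


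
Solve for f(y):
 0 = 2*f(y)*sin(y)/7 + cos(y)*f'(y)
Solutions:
 f(y) = C1*cos(y)^(2/7)


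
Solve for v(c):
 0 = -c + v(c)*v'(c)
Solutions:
 v(c) = -sqrt(C1 + c^2)
 v(c) = sqrt(C1 + c^2)


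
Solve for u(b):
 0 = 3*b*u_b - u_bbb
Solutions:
 u(b) = C1 + Integral(C2*airyai(3^(1/3)*b) + C3*airybi(3^(1/3)*b), b)


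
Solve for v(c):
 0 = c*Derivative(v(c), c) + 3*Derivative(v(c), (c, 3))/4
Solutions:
 v(c) = C1 + Integral(C2*airyai(-6^(2/3)*c/3) + C3*airybi(-6^(2/3)*c/3), c)


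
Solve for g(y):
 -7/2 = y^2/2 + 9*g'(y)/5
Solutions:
 g(y) = C1 - 5*y^3/54 - 35*y/18


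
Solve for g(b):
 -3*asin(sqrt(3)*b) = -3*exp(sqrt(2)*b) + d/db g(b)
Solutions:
 g(b) = C1 - 3*b*asin(sqrt(3)*b) - sqrt(3)*sqrt(1 - 3*b^2) + 3*sqrt(2)*exp(sqrt(2)*b)/2


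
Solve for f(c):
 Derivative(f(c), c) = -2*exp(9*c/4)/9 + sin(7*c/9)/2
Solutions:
 f(c) = C1 - 8*exp(9*c/4)/81 - 9*cos(7*c/9)/14


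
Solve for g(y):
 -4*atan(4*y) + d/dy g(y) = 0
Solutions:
 g(y) = C1 + 4*y*atan(4*y) - log(16*y^2 + 1)/2


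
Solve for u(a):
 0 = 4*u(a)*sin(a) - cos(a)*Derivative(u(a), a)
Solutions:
 u(a) = C1/cos(a)^4


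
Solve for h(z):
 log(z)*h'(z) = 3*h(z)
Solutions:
 h(z) = C1*exp(3*li(z))


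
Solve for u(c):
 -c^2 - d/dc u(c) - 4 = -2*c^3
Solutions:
 u(c) = C1 + c^4/2 - c^3/3 - 4*c


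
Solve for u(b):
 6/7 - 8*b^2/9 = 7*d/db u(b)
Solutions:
 u(b) = C1 - 8*b^3/189 + 6*b/49


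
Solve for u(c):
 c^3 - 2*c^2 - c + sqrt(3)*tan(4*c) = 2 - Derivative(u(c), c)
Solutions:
 u(c) = C1 - c^4/4 + 2*c^3/3 + c^2/2 + 2*c + sqrt(3)*log(cos(4*c))/4


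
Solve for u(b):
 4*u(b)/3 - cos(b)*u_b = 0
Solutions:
 u(b) = C1*(sin(b) + 1)^(2/3)/(sin(b) - 1)^(2/3)


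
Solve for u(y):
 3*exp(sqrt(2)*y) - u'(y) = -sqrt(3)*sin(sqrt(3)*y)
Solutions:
 u(y) = C1 + 3*sqrt(2)*exp(sqrt(2)*y)/2 - cos(sqrt(3)*y)


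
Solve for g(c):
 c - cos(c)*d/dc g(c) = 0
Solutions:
 g(c) = C1 + Integral(c/cos(c), c)


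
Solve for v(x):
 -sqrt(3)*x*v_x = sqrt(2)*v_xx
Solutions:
 v(x) = C1 + C2*erf(6^(1/4)*x/2)


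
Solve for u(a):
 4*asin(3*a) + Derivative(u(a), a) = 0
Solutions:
 u(a) = C1 - 4*a*asin(3*a) - 4*sqrt(1 - 9*a^2)/3


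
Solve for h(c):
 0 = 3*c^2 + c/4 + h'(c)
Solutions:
 h(c) = C1 - c^3 - c^2/8


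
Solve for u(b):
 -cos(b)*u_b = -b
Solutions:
 u(b) = C1 + Integral(b/cos(b), b)


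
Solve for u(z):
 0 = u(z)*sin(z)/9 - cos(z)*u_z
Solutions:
 u(z) = C1/cos(z)^(1/9)


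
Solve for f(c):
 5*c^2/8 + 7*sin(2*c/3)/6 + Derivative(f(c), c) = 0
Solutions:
 f(c) = C1 - 5*c^3/24 + 7*cos(2*c/3)/4


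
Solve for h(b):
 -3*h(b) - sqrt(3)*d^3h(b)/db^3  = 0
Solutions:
 h(b) = C3*exp(-3^(1/6)*b) + (C1*sin(3^(2/3)*b/2) + C2*cos(3^(2/3)*b/2))*exp(3^(1/6)*b/2)


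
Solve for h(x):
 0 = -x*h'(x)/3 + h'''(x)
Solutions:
 h(x) = C1 + Integral(C2*airyai(3^(2/3)*x/3) + C3*airybi(3^(2/3)*x/3), x)


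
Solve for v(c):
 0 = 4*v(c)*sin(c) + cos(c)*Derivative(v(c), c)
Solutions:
 v(c) = C1*cos(c)^4


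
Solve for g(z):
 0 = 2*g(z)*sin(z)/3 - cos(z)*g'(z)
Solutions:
 g(z) = C1/cos(z)^(2/3)


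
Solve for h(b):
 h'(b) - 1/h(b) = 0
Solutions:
 h(b) = -sqrt(C1 + 2*b)
 h(b) = sqrt(C1 + 2*b)


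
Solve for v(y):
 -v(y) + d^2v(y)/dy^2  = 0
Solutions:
 v(y) = C1*exp(-y) + C2*exp(y)


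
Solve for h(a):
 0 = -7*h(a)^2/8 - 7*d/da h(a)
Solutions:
 h(a) = 8/(C1 + a)


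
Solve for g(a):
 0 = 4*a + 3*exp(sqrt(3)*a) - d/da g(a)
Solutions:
 g(a) = C1 + 2*a^2 + sqrt(3)*exp(sqrt(3)*a)


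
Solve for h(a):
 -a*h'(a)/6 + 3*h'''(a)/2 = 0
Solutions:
 h(a) = C1 + Integral(C2*airyai(3^(1/3)*a/3) + C3*airybi(3^(1/3)*a/3), a)


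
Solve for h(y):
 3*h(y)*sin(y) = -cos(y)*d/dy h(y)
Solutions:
 h(y) = C1*cos(y)^3


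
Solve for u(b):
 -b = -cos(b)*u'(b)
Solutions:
 u(b) = C1 + Integral(b/cos(b), b)


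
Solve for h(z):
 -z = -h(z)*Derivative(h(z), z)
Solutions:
 h(z) = -sqrt(C1 + z^2)
 h(z) = sqrt(C1 + z^2)


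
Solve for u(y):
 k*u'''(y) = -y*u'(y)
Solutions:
 u(y) = C1 + Integral(C2*airyai(y*(-1/k)^(1/3)) + C3*airybi(y*(-1/k)^(1/3)), y)


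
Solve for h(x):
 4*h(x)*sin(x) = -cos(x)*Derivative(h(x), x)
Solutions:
 h(x) = C1*cos(x)^4


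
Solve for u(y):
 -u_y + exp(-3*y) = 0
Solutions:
 u(y) = C1 - exp(-3*y)/3


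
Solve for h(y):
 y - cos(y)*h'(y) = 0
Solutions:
 h(y) = C1 + Integral(y/cos(y), y)


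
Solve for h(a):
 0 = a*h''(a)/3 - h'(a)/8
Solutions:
 h(a) = C1 + C2*a^(11/8)


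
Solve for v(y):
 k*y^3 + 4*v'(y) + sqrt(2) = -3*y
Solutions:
 v(y) = C1 - k*y^4/16 - 3*y^2/8 - sqrt(2)*y/4


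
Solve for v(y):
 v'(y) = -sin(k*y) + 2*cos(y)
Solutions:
 v(y) = C1 + 2*sin(y) + cos(k*y)/k


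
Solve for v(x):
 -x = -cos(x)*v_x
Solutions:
 v(x) = C1 + Integral(x/cos(x), x)


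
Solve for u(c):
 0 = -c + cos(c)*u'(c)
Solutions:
 u(c) = C1 + Integral(c/cos(c), c)


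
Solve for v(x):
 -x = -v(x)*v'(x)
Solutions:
 v(x) = -sqrt(C1 + x^2)
 v(x) = sqrt(C1 + x^2)


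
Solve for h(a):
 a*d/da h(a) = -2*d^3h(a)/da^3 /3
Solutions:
 h(a) = C1 + Integral(C2*airyai(-2^(2/3)*3^(1/3)*a/2) + C3*airybi(-2^(2/3)*3^(1/3)*a/2), a)


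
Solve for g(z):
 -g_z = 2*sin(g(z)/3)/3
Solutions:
 2*z/3 + 3*log(cos(g(z)/3) - 1)/2 - 3*log(cos(g(z)/3) + 1)/2 = C1


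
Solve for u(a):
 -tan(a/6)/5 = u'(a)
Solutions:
 u(a) = C1 + 6*log(cos(a/6))/5


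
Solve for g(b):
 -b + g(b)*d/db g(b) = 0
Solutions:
 g(b) = -sqrt(C1 + b^2)
 g(b) = sqrt(C1 + b^2)


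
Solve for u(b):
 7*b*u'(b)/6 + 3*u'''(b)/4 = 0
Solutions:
 u(b) = C1 + Integral(C2*airyai(-42^(1/3)*b/3) + C3*airybi(-42^(1/3)*b/3), b)


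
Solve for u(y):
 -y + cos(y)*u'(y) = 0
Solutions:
 u(y) = C1 + Integral(y/cos(y), y)


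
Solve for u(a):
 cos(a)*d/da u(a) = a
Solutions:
 u(a) = C1 + Integral(a/cos(a), a)


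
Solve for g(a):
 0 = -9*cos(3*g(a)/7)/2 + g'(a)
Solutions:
 -9*a/2 - 7*log(sin(3*g(a)/7) - 1)/6 + 7*log(sin(3*g(a)/7) + 1)/6 = C1


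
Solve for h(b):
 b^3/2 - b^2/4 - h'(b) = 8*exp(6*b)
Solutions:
 h(b) = C1 + b^4/8 - b^3/12 - 4*exp(6*b)/3


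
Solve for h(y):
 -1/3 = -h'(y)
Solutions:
 h(y) = C1 + y/3


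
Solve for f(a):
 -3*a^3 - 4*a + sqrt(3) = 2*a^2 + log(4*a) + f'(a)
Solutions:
 f(a) = C1 - 3*a^4/4 - 2*a^3/3 - 2*a^2 - a*log(a) - a*log(4) + a + sqrt(3)*a


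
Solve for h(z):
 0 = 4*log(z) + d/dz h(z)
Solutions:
 h(z) = C1 - 4*z*log(z) + 4*z


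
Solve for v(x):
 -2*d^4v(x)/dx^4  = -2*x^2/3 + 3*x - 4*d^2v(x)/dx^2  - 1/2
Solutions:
 v(x) = C1 + C2*x + C3*exp(-sqrt(2)*x) + C4*exp(sqrt(2)*x) - x^4/72 + x^3/8 - 7*x^2/48


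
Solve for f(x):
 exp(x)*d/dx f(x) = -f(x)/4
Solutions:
 f(x) = C1*exp(exp(-x)/4)


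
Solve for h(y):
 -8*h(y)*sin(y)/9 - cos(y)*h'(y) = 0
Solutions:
 h(y) = C1*cos(y)^(8/9)


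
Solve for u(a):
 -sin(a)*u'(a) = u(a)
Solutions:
 u(a) = C1*sqrt(cos(a) + 1)/sqrt(cos(a) - 1)


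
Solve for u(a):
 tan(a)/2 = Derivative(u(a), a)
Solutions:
 u(a) = C1 - log(cos(a))/2


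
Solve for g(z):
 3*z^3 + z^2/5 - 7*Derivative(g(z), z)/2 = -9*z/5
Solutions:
 g(z) = C1 + 3*z^4/14 + 2*z^3/105 + 9*z^2/35


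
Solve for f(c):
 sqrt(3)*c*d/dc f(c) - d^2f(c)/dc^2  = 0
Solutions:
 f(c) = C1 + C2*erfi(sqrt(2)*3^(1/4)*c/2)


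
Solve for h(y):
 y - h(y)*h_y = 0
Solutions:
 h(y) = -sqrt(C1 + y^2)
 h(y) = sqrt(C1 + y^2)


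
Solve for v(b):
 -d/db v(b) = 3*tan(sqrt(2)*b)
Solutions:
 v(b) = C1 + 3*sqrt(2)*log(cos(sqrt(2)*b))/2


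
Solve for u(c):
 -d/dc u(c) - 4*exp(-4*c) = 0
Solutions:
 u(c) = C1 + exp(-4*c)


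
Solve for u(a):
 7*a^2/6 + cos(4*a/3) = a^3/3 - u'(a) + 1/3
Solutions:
 u(a) = C1 + a^4/12 - 7*a^3/18 + a/3 - 3*sin(4*a/3)/4


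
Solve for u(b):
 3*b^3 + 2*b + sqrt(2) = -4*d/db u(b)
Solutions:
 u(b) = C1 - 3*b^4/16 - b^2/4 - sqrt(2)*b/4


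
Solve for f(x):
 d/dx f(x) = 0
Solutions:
 f(x) = C1


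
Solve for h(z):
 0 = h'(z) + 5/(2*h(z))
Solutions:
 h(z) = -sqrt(C1 - 5*z)
 h(z) = sqrt(C1 - 5*z)


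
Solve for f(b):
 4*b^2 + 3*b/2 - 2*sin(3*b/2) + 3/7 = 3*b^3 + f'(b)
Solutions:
 f(b) = C1 - 3*b^4/4 + 4*b^3/3 + 3*b^2/4 + 3*b/7 + 4*cos(3*b/2)/3


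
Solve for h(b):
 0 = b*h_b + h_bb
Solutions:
 h(b) = C1 + C2*erf(sqrt(2)*b/2)


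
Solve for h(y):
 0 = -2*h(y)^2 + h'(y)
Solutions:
 h(y) = -1/(C1 + 2*y)


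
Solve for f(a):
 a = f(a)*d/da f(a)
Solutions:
 f(a) = -sqrt(C1 + a^2)
 f(a) = sqrt(C1 + a^2)


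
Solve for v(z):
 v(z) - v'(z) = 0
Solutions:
 v(z) = C1*exp(z)


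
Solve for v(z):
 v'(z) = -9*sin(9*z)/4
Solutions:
 v(z) = C1 + cos(9*z)/4


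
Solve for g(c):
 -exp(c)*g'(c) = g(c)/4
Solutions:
 g(c) = C1*exp(exp(-c)/4)


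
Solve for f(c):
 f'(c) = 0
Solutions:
 f(c) = C1


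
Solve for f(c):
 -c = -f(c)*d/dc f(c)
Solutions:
 f(c) = -sqrt(C1 + c^2)
 f(c) = sqrt(C1 + c^2)


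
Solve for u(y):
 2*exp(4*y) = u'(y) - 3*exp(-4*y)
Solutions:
 u(y) = C1 + exp(4*y)/2 - 3*exp(-4*y)/4


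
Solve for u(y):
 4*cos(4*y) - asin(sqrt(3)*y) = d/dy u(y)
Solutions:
 u(y) = C1 - y*asin(sqrt(3)*y) - sqrt(3)*sqrt(1 - 3*y^2)/3 + sin(4*y)


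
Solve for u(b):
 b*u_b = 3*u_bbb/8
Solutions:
 u(b) = C1 + Integral(C2*airyai(2*3^(2/3)*b/3) + C3*airybi(2*3^(2/3)*b/3), b)


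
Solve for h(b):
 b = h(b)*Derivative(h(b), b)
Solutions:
 h(b) = -sqrt(C1 + b^2)
 h(b) = sqrt(C1 + b^2)


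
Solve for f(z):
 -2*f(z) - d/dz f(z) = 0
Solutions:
 f(z) = C1*exp(-2*z)


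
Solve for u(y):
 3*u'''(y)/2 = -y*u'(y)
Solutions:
 u(y) = C1 + Integral(C2*airyai(-2^(1/3)*3^(2/3)*y/3) + C3*airybi(-2^(1/3)*3^(2/3)*y/3), y)


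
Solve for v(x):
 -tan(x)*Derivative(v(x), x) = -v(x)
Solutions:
 v(x) = C1*sin(x)


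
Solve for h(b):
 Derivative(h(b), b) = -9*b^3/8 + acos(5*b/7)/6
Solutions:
 h(b) = C1 - 9*b^4/32 + b*acos(5*b/7)/6 - sqrt(49 - 25*b^2)/30


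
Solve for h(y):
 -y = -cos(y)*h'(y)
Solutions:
 h(y) = C1 + Integral(y/cos(y), y)


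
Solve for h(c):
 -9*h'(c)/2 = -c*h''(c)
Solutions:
 h(c) = C1 + C2*c^(11/2)


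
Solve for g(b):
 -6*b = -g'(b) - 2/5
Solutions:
 g(b) = C1 + 3*b^2 - 2*b/5


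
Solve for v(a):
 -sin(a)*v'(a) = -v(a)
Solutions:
 v(a) = C1*sqrt(cos(a) - 1)/sqrt(cos(a) + 1)


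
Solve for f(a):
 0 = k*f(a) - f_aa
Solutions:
 f(a) = C1*exp(-a*sqrt(k)) + C2*exp(a*sqrt(k))


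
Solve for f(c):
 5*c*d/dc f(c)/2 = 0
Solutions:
 f(c) = C1


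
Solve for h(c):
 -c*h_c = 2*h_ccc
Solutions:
 h(c) = C1 + Integral(C2*airyai(-2^(2/3)*c/2) + C3*airybi(-2^(2/3)*c/2), c)


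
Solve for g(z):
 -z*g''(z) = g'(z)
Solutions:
 g(z) = C1 + C2*log(z)


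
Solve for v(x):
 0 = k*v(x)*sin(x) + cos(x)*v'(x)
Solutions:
 v(x) = C1*exp(k*log(cos(x)))


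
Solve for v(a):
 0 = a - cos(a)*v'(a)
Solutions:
 v(a) = C1 + Integral(a/cos(a), a)


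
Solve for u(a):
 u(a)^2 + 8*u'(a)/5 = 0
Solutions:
 u(a) = 8/(C1 + 5*a)


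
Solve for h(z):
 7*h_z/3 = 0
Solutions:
 h(z) = C1


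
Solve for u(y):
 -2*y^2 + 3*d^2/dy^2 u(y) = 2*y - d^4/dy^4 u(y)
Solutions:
 u(y) = C1 + C2*y + C3*sin(sqrt(3)*y) + C4*cos(sqrt(3)*y) + y^4/18 + y^3/9 - 2*y^2/9


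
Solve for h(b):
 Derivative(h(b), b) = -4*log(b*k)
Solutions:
 h(b) = C1 - 4*b*log(b*k) + 4*b


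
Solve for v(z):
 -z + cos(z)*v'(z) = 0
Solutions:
 v(z) = C1 + Integral(z/cos(z), z)


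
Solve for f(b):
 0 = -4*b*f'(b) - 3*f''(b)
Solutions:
 f(b) = C1 + C2*erf(sqrt(6)*b/3)


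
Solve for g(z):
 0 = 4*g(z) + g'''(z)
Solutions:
 g(z) = C3*exp(-2^(2/3)*z) + (C1*sin(2^(2/3)*sqrt(3)*z/2) + C2*cos(2^(2/3)*sqrt(3)*z/2))*exp(2^(2/3)*z/2)


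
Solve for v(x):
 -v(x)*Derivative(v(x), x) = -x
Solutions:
 v(x) = -sqrt(C1 + x^2)
 v(x) = sqrt(C1 + x^2)


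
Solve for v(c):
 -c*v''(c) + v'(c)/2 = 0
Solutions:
 v(c) = C1 + C2*c^(3/2)


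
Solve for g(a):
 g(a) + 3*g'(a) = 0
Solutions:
 g(a) = C1*exp(-a/3)


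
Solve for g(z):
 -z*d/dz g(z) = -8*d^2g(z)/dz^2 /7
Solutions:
 g(z) = C1 + C2*erfi(sqrt(7)*z/4)


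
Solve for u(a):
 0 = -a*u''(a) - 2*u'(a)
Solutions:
 u(a) = C1 + C2/a


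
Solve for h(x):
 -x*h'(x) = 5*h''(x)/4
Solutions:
 h(x) = C1 + C2*erf(sqrt(10)*x/5)


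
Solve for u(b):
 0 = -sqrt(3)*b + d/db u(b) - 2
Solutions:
 u(b) = C1 + sqrt(3)*b^2/2 + 2*b


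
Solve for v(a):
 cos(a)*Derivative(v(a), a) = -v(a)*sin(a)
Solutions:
 v(a) = C1*cos(a)


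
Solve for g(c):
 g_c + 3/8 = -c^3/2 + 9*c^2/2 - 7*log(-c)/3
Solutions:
 g(c) = C1 - c^4/8 + 3*c^3/2 - 7*c*log(-c)/3 + 47*c/24


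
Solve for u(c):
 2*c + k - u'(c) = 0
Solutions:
 u(c) = C1 + c^2 + c*k


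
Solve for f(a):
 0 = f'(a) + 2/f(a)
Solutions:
 f(a) = -sqrt(C1 - 4*a)
 f(a) = sqrt(C1 - 4*a)


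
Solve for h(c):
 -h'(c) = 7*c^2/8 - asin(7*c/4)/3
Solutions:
 h(c) = C1 - 7*c^3/24 + c*asin(7*c/4)/3 + sqrt(16 - 49*c^2)/21


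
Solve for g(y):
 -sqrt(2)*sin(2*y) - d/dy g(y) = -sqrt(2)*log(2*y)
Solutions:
 g(y) = C1 + sqrt(2)*y*(log(y) - 1) + sqrt(2)*y*log(2) + sqrt(2)*cos(2*y)/2


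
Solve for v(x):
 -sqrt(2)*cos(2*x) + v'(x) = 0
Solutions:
 v(x) = C1 + sqrt(2)*sin(2*x)/2


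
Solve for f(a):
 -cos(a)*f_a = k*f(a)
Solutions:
 f(a) = C1*exp(k*(log(sin(a) - 1) - log(sin(a) + 1))/2)


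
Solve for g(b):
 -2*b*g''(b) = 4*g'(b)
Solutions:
 g(b) = C1 + C2/b


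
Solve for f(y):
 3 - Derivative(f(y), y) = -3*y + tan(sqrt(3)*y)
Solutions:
 f(y) = C1 + 3*y^2/2 + 3*y + sqrt(3)*log(cos(sqrt(3)*y))/3


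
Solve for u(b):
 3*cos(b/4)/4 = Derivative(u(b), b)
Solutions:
 u(b) = C1 + 3*sin(b/4)


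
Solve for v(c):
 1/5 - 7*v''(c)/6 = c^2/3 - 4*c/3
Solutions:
 v(c) = C1 + C2*c - c^4/42 + 4*c^3/21 + 3*c^2/35


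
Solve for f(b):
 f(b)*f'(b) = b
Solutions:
 f(b) = -sqrt(C1 + b^2)
 f(b) = sqrt(C1 + b^2)


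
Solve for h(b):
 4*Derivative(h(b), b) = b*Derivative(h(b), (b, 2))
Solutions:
 h(b) = C1 + C2*b^5


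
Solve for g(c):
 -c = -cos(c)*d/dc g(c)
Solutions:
 g(c) = C1 + Integral(c/cos(c), c)


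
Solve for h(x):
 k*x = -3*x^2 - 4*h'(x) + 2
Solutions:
 h(x) = C1 - k*x^2/8 - x^3/4 + x/2


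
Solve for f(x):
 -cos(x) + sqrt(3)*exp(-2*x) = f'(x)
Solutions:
 f(x) = C1 - sin(x) - sqrt(3)*exp(-2*x)/2


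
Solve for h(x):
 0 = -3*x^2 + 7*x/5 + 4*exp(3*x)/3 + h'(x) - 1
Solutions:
 h(x) = C1 + x^3 - 7*x^2/10 + x - 4*exp(3*x)/9


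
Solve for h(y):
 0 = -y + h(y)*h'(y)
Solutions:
 h(y) = -sqrt(C1 + y^2)
 h(y) = sqrt(C1 + y^2)


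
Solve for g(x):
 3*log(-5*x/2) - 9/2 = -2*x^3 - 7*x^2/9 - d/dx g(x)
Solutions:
 g(x) = C1 - x^4/2 - 7*x^3/27 - 3*x*log(-x) + x*(-3*log(5) + 3*log(2) + 15/2)


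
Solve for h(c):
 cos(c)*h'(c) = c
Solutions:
 h(c) = C1 + Integral(c/cos(c), c)


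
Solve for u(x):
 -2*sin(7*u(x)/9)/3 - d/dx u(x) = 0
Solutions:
 2*x/3 + 9*log(cos(7*u(x)/9) - 1)/14 - 9*log(cos(7*u(x)/9) + 1)/14 = C1
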